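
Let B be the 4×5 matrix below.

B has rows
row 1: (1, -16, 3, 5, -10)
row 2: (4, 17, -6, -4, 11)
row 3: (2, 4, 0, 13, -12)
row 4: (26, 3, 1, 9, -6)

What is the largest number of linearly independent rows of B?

4

Row reduce to echelon form.
R2 ← R2 − (4)·R1: [0, 81, -18, -24, 51]
R3 ← R3 − (2)·R1: [0, 36, -6, 3, 8]
R4 ← R4 − (26)·R1: [0, 419, -77, -121, 254]
R3 ← R3 − (4/9)·R2: [0, 0, 2, 41/3, -44/3]
R4 ← R4 − (419/81)·R2: [0, 0, 145/9, 85/27, -265/27]
R4 ← R4 − (145/18)·R3: [0, 0, 0, -1925/18, 325/3]
Echelon form has 4 nonzero rows, so rank(B) = 4.
The rank gives the maximum number of linearly independent rows: 4.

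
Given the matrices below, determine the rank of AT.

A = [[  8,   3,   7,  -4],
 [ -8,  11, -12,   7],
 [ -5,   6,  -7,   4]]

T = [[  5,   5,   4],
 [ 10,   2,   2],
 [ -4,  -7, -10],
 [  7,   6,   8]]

First compute AT:
[[ 14, -27, -64],
 [167, 108, 166],
 [ 91,  60,  94]]
Now row reduce the product.
R2 ← R2 − (167/14)·R1: [0, 6021/14, 6506/7]
R3 ← R3 − (13/2)·R1: [0, 471/2, 510]
R3 ← R3 − (1099/2007)·R2: [0, 0, 2128/2007]
3 nonzero rows, so rank(AT) = 3.

3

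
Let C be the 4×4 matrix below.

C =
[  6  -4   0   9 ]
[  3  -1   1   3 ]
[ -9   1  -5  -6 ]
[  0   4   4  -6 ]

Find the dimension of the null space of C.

2

Row reduce to echelon form.
R2 ← R2 − (1/2)·R1: [0, 1, 1, -3/2]
R3 ← R3 + (3/2)·R1: [0, -5, -5, 15/2]
R3 ← R3 + (5)·R2: [0, 0, 0, 0]
R4 ← R4 − (4)·R2: [0, 0, 0, 0]
2 nonzero rows, so rank(C) = 2.
C has 4 columns; by rank–nullity, nullity = 4 − 2 = 2.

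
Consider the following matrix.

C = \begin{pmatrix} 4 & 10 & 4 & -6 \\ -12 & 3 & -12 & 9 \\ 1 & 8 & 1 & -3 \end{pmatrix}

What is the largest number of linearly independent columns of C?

Row reduce to echelon form.
R2 ← R2 + (3)·R1: [0, 33, 0, -9]
R3 ← R3 − (1/4)·R1: [0, 11/2, 0, -3/2]
R3 ← R3 − (1/6)·R2: [0, 0, 0, 0]
Echelon form has 2 nonzero rows, so rank(C) = 2.
The rank gives the maximum number of linearly independent columns: 2.

2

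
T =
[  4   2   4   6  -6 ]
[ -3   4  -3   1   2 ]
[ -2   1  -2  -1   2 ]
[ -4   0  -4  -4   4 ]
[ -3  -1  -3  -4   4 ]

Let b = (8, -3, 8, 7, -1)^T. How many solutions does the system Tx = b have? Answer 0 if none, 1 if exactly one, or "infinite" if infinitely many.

0

Row reduce the augmented matrix [T | b].
R2 ← R2 + (3/4)·R1: [0, 11/2, 0, 11/2, -5/2, 3]
R3 ← R3 + (1/2)·R1: [0, 2, 0, 2, -1, 12]
R4 ← R4 + R1: [0, 2, 0, 2, -2, 15]
R5 ← R5 + (3/4)·R1: [0, 1/2, 0, 1/2, -1/2, 5]
R3 ← R3 − (4/11)·R2: [0, 0, 0, 0, -1/11, 120/11]
R4 ← R4 − (4/11)·R2: [0, 0, 0, 0, -12/11, 153/11]
R5 ← R5 − (1/11)·R2: [0, 0, 0, 0, -3/11, 52/11]
R4 ← R4 − (12)·R3: [0, 0, 0, 0, 0, -117]
R5 ← R5 − (3)·R3: [0, 0, 0, 0, 0, -28]
R5 ← R5 − (28/117)·R4: [0, 0, 0, 0, 0, 0]
The echelon form has 4 nonzero rows; the last pivot sits in the augmented column, so rank(T) = 3 but rank([T|b]) = 4.
Since the ranks differ, the system is inconsistent.
It has no solutions.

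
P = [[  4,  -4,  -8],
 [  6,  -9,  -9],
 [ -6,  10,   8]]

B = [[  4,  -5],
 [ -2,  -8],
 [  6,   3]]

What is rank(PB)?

2

First compute PB:
[[-24, -12],
 [-12,  15],
 [  4, -26]]
Now row reduce the product.
R2 ← R2 − (1/2)·R1: [0, 21]
R3 ← R3 + (1/6)·R1: [0, -28]
R3 ← R3 + (4/3)·R2: [0, 0]
2 nonzero rows, so rank(PB) = 2.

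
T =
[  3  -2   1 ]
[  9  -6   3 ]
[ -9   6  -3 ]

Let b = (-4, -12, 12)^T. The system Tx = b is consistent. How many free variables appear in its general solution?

2

Row reduce the augmented matrix [T | b].
R2 ← R2 − (3)·R1: [0, 0, 0, 0]
R3 ← R3 + (3)·R1: [0, 0, 0, 0]
The echelon form has 1 nonzero rows, and every pivot lies in the first 3 columns, so rank(T) = rank([T|b]) = 1.
The system is consistent.
Free variables = (unknowns) − (rank) = 3 − 1 = 2.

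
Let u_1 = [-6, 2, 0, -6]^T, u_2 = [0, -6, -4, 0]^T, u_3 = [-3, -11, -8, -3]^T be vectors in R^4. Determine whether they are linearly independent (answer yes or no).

no

Form the matrix with these vectors as rows and row reduce.
R3 ← R3 − (1/2)·R1: [0, -12, -8, 0]
R3 ← R3 − (2)·R2: [0, 0, 0, 0]
2 nonzero rows, so the 3 vectors span a space of dimension 2.
Since 2 < 3, the vectors are linearly dependent.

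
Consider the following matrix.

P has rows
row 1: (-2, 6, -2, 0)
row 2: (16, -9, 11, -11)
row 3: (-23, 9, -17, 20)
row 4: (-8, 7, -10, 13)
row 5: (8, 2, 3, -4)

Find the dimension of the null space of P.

0

Row reduce to echelon form.
R2 ← R2 + (8)·R1: [0, 39, -5, -11]
R3 ← R3 − (23/2)·R1: [0, -60, 6, 20]
R4 ← R4 − (4)·R1: [0, -17, -2, 13]
R5 ← R5 + (4)·R1: [0, 26, -5, -4]
R3 ← R3 + (20/13)·R2: [0, 0, -22/13, 40/13]
R4 ← R4 + (17/39)·R2: [0, 0, -163/39, 320/39]
R5 ← R5 − (2/3)·R2: [0, 0, -5/3, 10/3]
R4 ← R4 − (163/66)·R3: [0, 0, 0, 20/33]
R5 ← R5 − (65/66)·R3: [0, 0, 0, 10/33]
R5 ← R5 − (1/2)·R4: [0, 0, 0, 0]
4 nonzero rows, so rank(P) = 4.
P has 4 columns; by rank–nullity, nullity = 4 − 4 = 0.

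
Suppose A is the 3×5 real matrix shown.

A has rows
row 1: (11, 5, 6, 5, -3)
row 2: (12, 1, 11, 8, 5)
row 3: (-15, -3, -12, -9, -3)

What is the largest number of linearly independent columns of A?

2

Row reduce to echelon form.
R2 ← R2 − (12/11)·R1: [0, -49/11, 49/11, 28/11, 91/11]
R3 ← R3 + (15/11)·R1: [0, 42/11, -42/11, -24/11, -78/11]
R3 ← R3 + (6/7)·R2: [0, 0, 0, 0, 0]
Echelon form has 2 nonzero rows, so rank(A) = 2.
The rank gives the maximum number of linearly independent columns: 2.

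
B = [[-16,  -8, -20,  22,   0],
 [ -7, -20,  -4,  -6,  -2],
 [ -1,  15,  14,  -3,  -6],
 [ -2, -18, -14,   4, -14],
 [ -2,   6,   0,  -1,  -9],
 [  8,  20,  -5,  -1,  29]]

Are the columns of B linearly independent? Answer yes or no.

Row reduce B to echelon form.
R2 ← R2 − (7/16)·R1: [0, -33/2, 19/4, -125/8, -2]
R3 ← R3 − (1/16)·R1: [0, 31/2, 61/4, -35/8, -6]
R4 ← R4 − (1/8)·R1: [0, -17, -23/2, 5/4, -14]
R5 ← R5 − (1/8)·R1: [0, 7, 5/2, -15/4, -9]
R6 ← R6 + (1/2)·R1: [0, 16, -15, 10, 29]
R3 ← R3 + (31/33)·R2: [0, 0, 1301/66, -2515/132, -260/33]
R4 ← R4 − (34/33)·R2: [0, 0, -541/33, 1145/66, -394/33]
R5 ← R5 + (14/33)·R2: [0, 0, 149/33, -685/66, -325/33]
R6 ← R6 + (32/33)·R2: [0, 0, -343/33, -170/33, 893/33]
R4 ← R4 + (1082/1301)·R3: [0, 0, 0, 1955/1301, -24058/1301]
R5 ← R5 − (298/1301)·R3: [0, 0, 0, -7825/1301, -10465/1301]
R6 ← R6 + (686/1301)·R3: [0, 0, 0, -39545/2602, 29801/1301]
R5 ← R5 + (1565/391)·R4: [0, 0, 0, 0, -1395/17]
R6 ← R6 + (7909/782)·R4: [0, 0, 0, 0, -2790/17]
R6 ← R6 − (2)·R5: [0, 0, 0, 0, 0]
5 pivots among 5 columns.
Every column is a pivot column, so the columns are linearly independent.

yes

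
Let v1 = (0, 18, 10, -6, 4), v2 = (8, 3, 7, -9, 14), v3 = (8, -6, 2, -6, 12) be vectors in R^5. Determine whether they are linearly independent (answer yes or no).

Form the matrix with these vectors as rows and row reduce.
Swap R1 ↔ R2
R3 ← R3 − R1: [0, -9, -5, 3, -2]
R3 ← R3 + (1/2)·R2: [0, 0, 0, 0, 0]
2 nonzero rows, so the 3 vectors span a space of dimension 2.
Since 2 < 3, the vectors are linearly dependent.

no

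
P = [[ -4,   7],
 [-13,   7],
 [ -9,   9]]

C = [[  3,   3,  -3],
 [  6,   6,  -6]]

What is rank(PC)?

First compute PC:
[[ 30,  30, -30],
 [  3,   3,  -3],
 [ 27,  27, -27]]
Now row reduce the product.
R2 ← R2 − (1/10)·R1: [0, 0, 0]
R3 ← R3 − (9/10)·R1: [0, 0, 0]
1 nonzero row, so rank(PC) = 1.

1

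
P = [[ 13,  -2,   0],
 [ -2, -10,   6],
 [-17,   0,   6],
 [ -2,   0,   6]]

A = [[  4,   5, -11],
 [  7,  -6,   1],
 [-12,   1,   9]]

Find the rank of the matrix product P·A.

3

First compute PA:
[[ 38,  77, -145],
 [-150,  56,  66],
 [-140, -79, 241],
 [-80,  -4,  76]]
Now row reduce the product.
R2 ← R2 + (75/19)·R1: [0, 6839/19, -9621/19]
R3 ← R3 + (70/19)·R1: [0, 3889/19, -5571/19]
R4 ← R4 + (40/19)·R1: [0, 3004/19, -4356/19]
R3 ← R3 − (3889/6839)·R2: [0, 0, -36000/6839]
R4 ← R4 − (3004/6839)·R2: [0, 0, -46800/6839]
R4 ← R4 − (13/10)·R3: [0, 0, 0]
3 nonzero rows, so rank(PA) = 3.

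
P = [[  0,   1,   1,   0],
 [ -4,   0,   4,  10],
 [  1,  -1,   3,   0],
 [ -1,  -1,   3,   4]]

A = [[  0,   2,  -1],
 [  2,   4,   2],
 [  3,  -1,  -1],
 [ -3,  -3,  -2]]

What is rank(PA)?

First compute PA:
[[  5,   3,   1],
 [-18, -42, -20],
 [  7,  -5,  -6],
 [ -5, -21, -12]]
Now row reduce the product.
R2 ← R2 + (18/5)·R1: [0, -156/5, -82/5]
R3 ← R3 − (7/5)·R1: [0, -46/5, -37/5]
R4 ← R4 + R1: [0, -18, -11]
R3 ← R3 − (23/78)·R2: [0, 0, -100/39]
R4 ← R4 − (15/26)·R2: [0, 0, -20/13]
R4 ← R4 − (3/5)·R3: [0, 0, 0]
3 nonzero rows, so rank(PA) = 3.

3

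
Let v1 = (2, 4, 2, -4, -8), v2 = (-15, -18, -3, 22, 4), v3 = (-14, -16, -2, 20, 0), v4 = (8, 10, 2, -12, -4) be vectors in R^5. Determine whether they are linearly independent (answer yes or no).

no

Form the matrix with these vectors as rows and row reduce.
R2 ← R2 + (15/2)·R1: [0, 12, 12, -8, -56]
R3 ← R3 + (7)·R1: [0, 12, 12, -8, -56]
R4 ← R4 − (4)·R1: [0, -6, -6, 4, 28]
R3 ← R3 − R2: [0, 0, 0, 0, 0]
R4 ← R4 + (1/2)·R2: [0, 0, 0, 0, 0]
2 nonzero rows, so the 4 vectors span a space of dimension 2.
Since 2 < 4, the vectors are linearly dependent.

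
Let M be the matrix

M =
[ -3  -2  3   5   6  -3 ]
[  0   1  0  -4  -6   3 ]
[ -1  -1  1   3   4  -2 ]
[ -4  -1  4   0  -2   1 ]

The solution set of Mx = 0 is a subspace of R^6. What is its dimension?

4

Row reduce to echelon form.
R3 ← R3 − (1/3)·R1: [0, -1/3, 0, 4/3, 2, -1]
R4 ← R4 − (4/3)·R1: [0, 5/3, 0, -20/3, -10, 5]
R3 ← R3 + (1/3)·R2: [0, 0, 0, 0, 0, 0]
R4 ← R4 − (5/3)·R2: [0, 0, 0, 0, 0, 0]
2 nonzero rows, so rank(M) = 2.
M has 6 columns; by rank–nullity, nullity = 6 − 2 = 4.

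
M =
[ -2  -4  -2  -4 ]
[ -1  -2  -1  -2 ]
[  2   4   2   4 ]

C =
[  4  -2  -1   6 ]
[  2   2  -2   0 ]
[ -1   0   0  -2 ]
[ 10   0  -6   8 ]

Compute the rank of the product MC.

First compute MC:
[[-54,  -4,  34, -40],
 [-27,  -2,  17, -20],
 [ 54,   4, -34,  40]]
Now row reduce the product.
R2 ← R2 − (1/2)·R1: [0, 0, 0, 0]
R3 ← R3 + R1: [0, 0, 0, 0]
1 nonzero row, so rank(MC) = 1.

1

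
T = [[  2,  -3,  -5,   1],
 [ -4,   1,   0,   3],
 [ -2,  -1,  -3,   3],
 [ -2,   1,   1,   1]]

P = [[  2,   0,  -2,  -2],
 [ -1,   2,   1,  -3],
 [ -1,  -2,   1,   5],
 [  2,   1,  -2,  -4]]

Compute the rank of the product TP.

First compute TP:
[[ 14,   5, -14, -24],
 [ -3,   5,   3,  -7],
 [  6,   7,  -6, -20],
 [ -4,   1,   4,   2]]
Now row reduce the product.
R2 ← R2 + (3/14)·R1: [0, 85/14, 0, -85/7]
R3 ← R3 − (3/7)·R1: [0, 34/7, 0, -68/7]
R4 ← R4 + (2/7)·R1: [0, 17/7, 0, -34/7]
R3 ← R3 − (4/5)·R2: [0, 0, 0, 0]
R4 ← R4 − (2/5)·R2: [0, 0, 0, 0]
2 nonzero rows, so rank(TP) = 2.

2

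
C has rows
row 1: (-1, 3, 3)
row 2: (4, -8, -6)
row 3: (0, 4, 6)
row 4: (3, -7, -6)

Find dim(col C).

Row reduce to echelon form.
R2 ← R2 + (4)·R1: [0, 4, 6]
R4 ← R4 + (3)·R1: [0, 2, 3]
R3 ← R3 − R2: [0, 0, 0]
R4 ← R4 − (1/2)·R2: [0, 0, 0]
Echelon form has 2 nonzero rows, so rank(C) = 2.
The column space has dimension equal to the rank: 2.

2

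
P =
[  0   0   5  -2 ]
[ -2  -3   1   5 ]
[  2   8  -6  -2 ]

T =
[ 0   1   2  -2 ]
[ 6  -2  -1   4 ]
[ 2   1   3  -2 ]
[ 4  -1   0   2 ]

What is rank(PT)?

2

First compute PT:
[[  2,   7,  15, -14],
 [  4,   0,   2,   0],
 [ 28, -18, -22,  36]]
Now row reduce the product.
R2 ← R2 − (2)·R1: [0, -14, -28, 28]
R3 ← R3 − (14)·R1: [0, -116, -232, 232]
R3 ← R3 − (58/7)·R2: [0, 0, 0, 0]
2 nonzero rows, so rank(PT) = 2.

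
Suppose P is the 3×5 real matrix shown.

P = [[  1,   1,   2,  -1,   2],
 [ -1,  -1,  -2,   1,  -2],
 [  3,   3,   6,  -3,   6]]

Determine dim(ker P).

Row reduce to echelon form.
R2 ← R2 + R1: [0, 0, 0, 0, 0]
R3 ← R3 − (3)·R1: [0, 0, 0, 0, 0]
1 nonzero row, so rank(P) = 1.
P has 5 columns; by rank–nullity, nullity = 5 − 1 = 4.

4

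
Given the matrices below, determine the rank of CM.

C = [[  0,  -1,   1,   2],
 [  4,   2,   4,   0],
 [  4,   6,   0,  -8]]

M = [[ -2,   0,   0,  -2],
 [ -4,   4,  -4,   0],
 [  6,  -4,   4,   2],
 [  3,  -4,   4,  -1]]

1

First compute CM:
[[ 16, -16,  16,   0],
 [  8,  -8,   8,   0],
 [-56,  56, -56,   0]]
Now row reduce the product.
R2 ← R2 − (1/2)·R1: [0, 0, 0, 0]
R3 ← R3 + (7/2)·R1: [0, 0, 0, 0]
1 nonzero row, so rank(CM) = 1.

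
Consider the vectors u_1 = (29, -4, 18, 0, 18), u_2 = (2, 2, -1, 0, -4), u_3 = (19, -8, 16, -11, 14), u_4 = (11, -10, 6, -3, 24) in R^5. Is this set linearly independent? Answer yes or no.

yes

Form the matrix with these vectors as rows and row reduce.
R2 ← R2 − (2/29)·R1: [0, 66/29, -65/29, 0, -152/29]
R3 ← R3 − (19/29)·R1: [0, -156/29, 122/29, -11, 64/29]
R4 ← R4 − (11/29)·R1: [0, -246/29, -24/29, -3, 498/29]
R3 ← R3 + (26/11)·R2: [0, 0, -12/11, -11, -112/11]
R4 ← R4 + (41/11)·R2: [0, 0, -101/11, -3, -26/11]
R4 ← R4 − (101/12)·R3: [0, 0, 0, 1075/12, 250/3]
4 nonzero rows, so the 4 vectors span a space of dimension 4.
Since 4 = 4, the vectors are linearly independent.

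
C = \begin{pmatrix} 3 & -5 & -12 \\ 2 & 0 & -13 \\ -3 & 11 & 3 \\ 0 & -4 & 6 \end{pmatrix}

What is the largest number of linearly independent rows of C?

Row reduce to echelon form.
R2 ← R2 − (2/3)·R1: [0, 10/3, -5]
R3 ← R3 + R1: [0, 6, -9]
R3 ← R3 − (9/5)·R2: [0, 0, 0]
R4 ← R4 + (6/5)·R2: [0, 0, 0]
Echelon form has 2 nonzero rows, so rank(C) = 2.
The rank gives the maximum number of linearly independent rows: 2.

2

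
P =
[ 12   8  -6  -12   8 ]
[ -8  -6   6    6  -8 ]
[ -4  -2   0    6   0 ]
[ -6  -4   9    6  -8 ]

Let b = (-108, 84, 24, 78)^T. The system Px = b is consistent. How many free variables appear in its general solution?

2

Row reduce the augmented matrix [P | b].
R2 ← R2 + (2/3)·R1: [0, -2/3, 2, -2, -8/3, 12]
R3 ← R3 + (1/3)·R1: [0, 2/3, -2, 2, 8/3, -12]
R4 ← R4 + (1/2)·R1: [0, 0, 6, 0, -4, 24]
R3 ← R3 + R2: [0, 0, 0, 0, 0, 0]
Swap R3 ↔ R4
The echelon form has 3 nonzero rows, and every pivot lies in the first 5 columns, so rank(P) = rank([P|b]) = 3.
The system is consistent.
Free variables = (unknowns) − (rank) = 5 − 3 = 2.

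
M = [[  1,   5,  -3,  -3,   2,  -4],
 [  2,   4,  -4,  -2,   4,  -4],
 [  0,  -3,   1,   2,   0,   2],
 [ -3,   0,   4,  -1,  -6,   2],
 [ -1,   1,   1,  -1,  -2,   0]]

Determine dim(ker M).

Row reduce to echelon form.
R2 ← R2 − (2)·R1: [0, -6, 2, 4, 0, 4]
R4 ← R4 + (3)·R1: [0, 15, -5, -10, 0, -10]
R5 ← R5 + R1: [0, 6, -2, -4, 0, -4]
R3 ← R3 − (1/2)·R2: [0, 0, 0, 0, 0, 0]
R4 ← R4 + (5/2)·R2: [0, 0, 0, 0, 0, 0]
R5 ← R5 + R2: [0, 0, 0, 0, 0, 0]
2 nonzero rows, so rank(M) = 2.
M has 6 columns; by rank–nullity, nullity = 6 − 2 = 4.

4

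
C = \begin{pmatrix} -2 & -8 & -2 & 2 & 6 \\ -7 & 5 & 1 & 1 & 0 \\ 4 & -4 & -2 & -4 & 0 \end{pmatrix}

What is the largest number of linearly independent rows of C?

Row reduce to echelon form.
R2 ← R2 − (7/2)·R1: [0, 33, 8, -6, -21]
R3 ← R3 + (2)·R1: [0, -20, -6, 0, 12]
R3 ← R3 + (20/33)·R2: [0, 0, -38/33, -40/11, -8/11]
Echelon form has 3 nonzero rows, so rank(C) = 3.
The rank gives the maximum number of linearly independent rows: 3.

3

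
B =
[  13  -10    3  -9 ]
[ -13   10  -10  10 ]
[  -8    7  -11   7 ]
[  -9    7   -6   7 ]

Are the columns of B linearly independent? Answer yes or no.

Row reduce B to echelon form.
R2 ← R2 + R1: [0, 0, -7, 1]
R3 ← R3 + (8/13)·R1: [0, 11/13, -119/13, 19/13]
R4 ← R4 + (9/13)·R1: [0, 1/13, -51/13, 10/13]
Swap R2 ↔ R3
R4 ← R4 − (1/11)·R2: [0, 0, -34/11, 7/11]
R4 ← R4 − (34/77)·R3: [0, 0, 0, 15/77]
4 pivots among 4 columns.
Every column is a pivot column, so the columns are linearly independent.

yes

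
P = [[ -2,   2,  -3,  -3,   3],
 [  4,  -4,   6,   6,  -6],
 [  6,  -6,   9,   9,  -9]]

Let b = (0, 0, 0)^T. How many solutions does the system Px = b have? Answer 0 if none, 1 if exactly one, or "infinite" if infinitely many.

infinite

Row reduce the augmented matrix [P | b].
R2 ← R2 + (2)·R1: [0, 0, 0, 0, 0, 0]
R3 ← R3 + (3)·R1: [0, 0, 0, 0, 0, 0]
The echelon form has 1 nonzero rows, and every pivot lies in the first 5 columns, so rank(P) = rank([P|b]) = 1.
The system is consistent.
rank = 1 < 5 unknowns, so there are infinitely many solutions.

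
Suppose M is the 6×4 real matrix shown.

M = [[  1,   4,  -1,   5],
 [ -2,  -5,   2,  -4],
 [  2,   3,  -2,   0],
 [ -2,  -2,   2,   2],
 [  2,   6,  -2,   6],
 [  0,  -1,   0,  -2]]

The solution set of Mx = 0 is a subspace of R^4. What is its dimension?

Row reduce to echelon form.
R2 ← R2 + (2)·R1: [0, 3, 0, 6]
R3 ← R3 − (2)·R1: [0, -5, 0, -10]
R4 ← R4 + (2)·R1: [0, 6, 0, 12]
R5 ← R5 − (2)·R1: [0, -2, 0, -4]
R3 ← R3 + (5/3)·R2: [0, 0, 0, 0]
R4 ← R4 − (2)·R2: [0, 0, 0, 0]
R5 ← R5 + (2/3)·R2: [0, 0, 0, 0]
R6 ← R6 + (1/3)·R2: [0, 0, 0, 0]
2 nonzero rows, so rank(M) = 2.
M has 4 columns; by rank–nullity, nullity = 4 − 2 = 2.

2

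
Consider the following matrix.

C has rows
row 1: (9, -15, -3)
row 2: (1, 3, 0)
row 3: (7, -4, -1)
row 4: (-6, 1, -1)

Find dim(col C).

3

Row reduce to echelon form.
R2 ← R2 − (1/9)·R1: [0, 14/3, 1/3]
R3 ← R3 − (7/9)·R1: [0, 23/3, 4/3]
R4 ← R4 + (2/3)·R1: [0, -9, -3]
R3 ← R3 − (23/14)·R2: [0, 0, 11/14]
R4 ← R4 + (27/14)·R2: [0, 0, -33/14]
R4 ← R4 + (3)·R3: [0, 0, 0]
Echelon form has 3 nonzero rows, so rank(C) = 3.
The column space has dimension equal to the rank: 3.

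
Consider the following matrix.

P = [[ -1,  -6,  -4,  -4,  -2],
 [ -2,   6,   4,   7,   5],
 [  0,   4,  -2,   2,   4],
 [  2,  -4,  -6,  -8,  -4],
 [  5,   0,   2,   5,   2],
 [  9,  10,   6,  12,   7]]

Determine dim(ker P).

1

Row reduce to echelon form.
R2 ← R2 − (2)·R1: [0, 18, 12, 15, 9]
R4 ← R4 + (2)·R1: [0, -16, -14, -16, -8]
R5 ← R5 + (5)·R1: [0, -30, -18, -15, -8]
R6 ← R6 + (9)·R1: [0, -44, -30, -24, -11]
R3 ← R3 − (2/9)·R2: [0, 0, -14/3, -4/3, 2]
R4 ← R4 + (8/9)·R2: [0, 0, -10/3, -8/3, 0]
R5 ← R5 + (5/3)·R2: [0, 0, 2, 10, 7]
R6 ← R6 + (22/9)·R2: [0, 0, -2/3, 38/3, 11]
R4 ← R4 − (5/7)·R3: [0, 0, 0, -12/7, -10/7]
R5 ← R5 + (3/7)·R3: [0, 0, 0, 66/7, 55/7]
R6 ← R6 − (1/7)·R3: [0, 0, 0, 90/7, 75/7]
R5 ← R5 + (11/2)·R4: [0, 0, 0, 0, 0]
R6 ← R6 + (15/2)·R4: [0, 0, 0, 0, 0]
4 nonzero rows, so rank(P) = 4.
P has 5 columns; by rank–nullity, nullity = 5 − 4 = 1.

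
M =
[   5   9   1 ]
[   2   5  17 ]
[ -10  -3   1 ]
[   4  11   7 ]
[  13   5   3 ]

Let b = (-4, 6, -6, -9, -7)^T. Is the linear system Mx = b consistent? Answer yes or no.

Row reduce the augmented matrix [M | b].
R2 ← R2 − (2/5)·R1: [0, 7/5, 83/5, 38/5]
R3 ← R3 + (2)·R1: [0, 15, 3, -14]
R4 ← R4 − (4/5)·R1: [0, 19/5, 31/5, -29/5]
R5 ← R5 − (13/5)·R1: [0, -92/5, 2/5, 17/5]
R3 ← R3 − (75/7)·R2: [0, 0, -1224/7, -668/7]
R4 ← R4 − (19/7)·R2: [0, 0, -272/7, -185/7]
R5 ← R5 + (92/7)·R2: [0, 0, 1530/7, 723/7]
R4 ← R4 − (2/9)·R3: [0, 0, 0, -47/9]
R5 ← R5 + (5/4)·R3: [0, 0, 0, -16]
R5 ← R5 − (144/47)·R4: [0, 0, 0, 0]
The echelon form has 4 nonzero rows; the last pivot sits in the augmented column, so rank(M) = 3 but rank([M|b]) = 4.
Since the ranks differ, the system is inconsistent.

no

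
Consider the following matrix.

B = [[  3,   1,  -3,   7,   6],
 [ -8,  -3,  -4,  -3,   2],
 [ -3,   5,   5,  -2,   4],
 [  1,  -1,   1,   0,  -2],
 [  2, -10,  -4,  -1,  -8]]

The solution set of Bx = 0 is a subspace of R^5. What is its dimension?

0

Row reduce to echelon form.
R2 ← R2 + (8/3)·R1: [0, -1/3, -12, 47/3, 18]
R3 ← R3 + R1: [0, 6, 2, 5, 10]
R4 ← R4 − (1/3)·R1: [0, -4/3, 2, -7/3, -4]
R5 ← R5 − (2/3)·R1: [0, -32/3, -2, -17/3, -12]
R3 ← R3 + (18)·R2: [0, 0, -214, 287, 334]
R4 ← R4 − (4)·R2: [0, 0, 50, -65, -76]
R5 ← R5 − (32)·R2: [0, 0, 382, -507, -588]
R4 ← R4 + (25/107)·R3: [0, 0, 0, 220/107, 218/107]
R5 ← R5 + (191/107)·R3: [0, 0, 0, 568/107, 878/107]
R5 ← R5 − (142/55)·R4: [0, 0, 0, 0, 162/55]
5 nonzero rows, so rank(B) = 5.
B has 5 columns; by rank–nullity, nullity = 5 − 5 = 0.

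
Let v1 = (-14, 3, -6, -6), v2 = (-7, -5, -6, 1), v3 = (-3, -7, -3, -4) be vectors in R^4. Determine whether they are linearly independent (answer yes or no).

yes

Form the matrix with these vectors as rows and row reduce.
R2 ← R2 − (1/2)·R1: [0, -13/2, -3, 4]
R3 ← R3 − (3/14)·R1: [0, -107/14, -12/7, -19/7]
R3 ← R3 − (107/91)·R2: [0, 0, 165/91, -675/91]
3 nonzero rows, so the 3 vectors span a space of dimension 3.
Since 3 = 3, the vectors are linearly independent.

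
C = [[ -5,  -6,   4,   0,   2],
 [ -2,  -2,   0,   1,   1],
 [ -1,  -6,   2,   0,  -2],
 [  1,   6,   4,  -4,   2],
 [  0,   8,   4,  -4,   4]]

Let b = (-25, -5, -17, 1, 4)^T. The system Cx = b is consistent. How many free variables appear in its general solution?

Row reduce the augmented matrix [C | b].
R2 ← R2 − (2/5)·R1: [0, 2/5, -8/5, 1, 1/5, 5]
R3 ← R3 − (1/5)·R1: [0, -24/5, 6/5, 0, -12/5, -12]
R4 ← R4 + (1/5)·R1: [0, 24/5, 24/5, -4, 12/5, -4]
R3 ← R3 + (12)·R2: [0, 0, -18, 12, 0, 48]
R4 ← R4 − (12)·R2: [0, 0, 24, -16, 0, -64]
R5 ← R5 − (20)·R2: [0, 0, 36, -24, 0, -96]
R4 ← R4 + (4/3)·R3: [0, 0, 0, 0, 0, 0]
R5 ← R5 + (2)·R3: [0, 0, 0, 0, 0, 0]
The echelon form has 3 nonzero rows, and every pivot lies in the first 5 columns, so rank(C) = rank([C|b]) = 3.
The system is consistent.
Free variables = (unknowns) − (rank) = 5 − 3 = 2.

2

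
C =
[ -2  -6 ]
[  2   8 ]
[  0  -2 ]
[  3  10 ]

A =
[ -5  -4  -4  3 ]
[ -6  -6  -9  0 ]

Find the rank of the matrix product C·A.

2

First compute CA:
[[ 46,  44,  62,  -6],
 [-58, -56, -80,   6],
 [ 12,  12,  18,   0],
 [-75, -72, -102,   9]]
Now row reduce the product.
R2 ← R2 + (29/23)·R1: [0, -12/23, -42/23, -36/23]
R3 ← R3 − (6/23)·R1: [0, 12/23, 42/23, 36/23]
R4 ← R4 + (75/46)·R1: [0, -6/23, -21/23, -18/23]
R3 ← R3 + R2: [0, 0, 0, 0]
R4 ← R4 − (1/2)·R2: [0, 0, 0, 0]
2 nonzero rows, so rank(CA) = 2.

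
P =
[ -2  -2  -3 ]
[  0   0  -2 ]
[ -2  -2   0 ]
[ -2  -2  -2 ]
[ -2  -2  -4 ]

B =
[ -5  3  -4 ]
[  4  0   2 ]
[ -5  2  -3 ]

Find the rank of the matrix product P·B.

2

First compute PB:
[[ 17, -12,  13],
 [ 10,  -4,   6],
 [  2,  -6,   4],
 [ 12, -10,  10],
 [ 22, -14,  16]]
Now row reduce the product.
R2 ← R2 − (10/17)·R1: [0, 52/17, -28/17]
R3 ← R3 − (2/17)·R1: [0, -78/17, 42/17]
R4 ← R4 − (12/17)·R1: [0, -26/17, 14/17]
R5 ← R5 − (22/17)·R1: [0, 26/17, -14/17]
R3 ← R3 + (3/2)·R2: [0, 0, 0]
R4 ← R4 + (1/2)·R2: [0, 0, 0]
R5 ← R5 − (1/2)·R2: [0, 0, 0]
2 nonzero rows, so rank(PB) = 2.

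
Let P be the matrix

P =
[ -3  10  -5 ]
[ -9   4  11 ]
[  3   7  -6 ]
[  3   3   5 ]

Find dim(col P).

Row reduce to echelon form.
R2 ← R2 − (3)·R1: [0, -26, 26]
R3 ← R3 + R1: [0, 17, -11]
R4 ← R4 + R1: [0, 13, 0]
R3 ← R3 + (17/26)·R2: [0, 0, 6]
R4 ← R4 + (1/2)·R2: [0, 0, 13]
R4 ← R4 − (13/6)·R3: [0, 0, 0]
Echelon form has 3 nonzero rows, so rank(P) = 3.
The column space has dimension equal to the rank: 3.

3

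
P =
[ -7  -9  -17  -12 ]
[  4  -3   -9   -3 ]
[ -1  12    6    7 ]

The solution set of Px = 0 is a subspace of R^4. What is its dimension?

Row reduce to echelon form.
R2 ← R2 + (4/7)·R1: [0, -57/7, -131/7, -69/7]
R3 ← R3 − (1/7)·R1: [0, 93/7, 59/7, 61/7]
R3 ← R3 + (31/19)·R2: [0, 0, -420/19, -140/19]
3 nonzero rows, so rank(P) = 3.
P has 4 columns; by rank–nullity, nullity = 4 − 3 = 1.

1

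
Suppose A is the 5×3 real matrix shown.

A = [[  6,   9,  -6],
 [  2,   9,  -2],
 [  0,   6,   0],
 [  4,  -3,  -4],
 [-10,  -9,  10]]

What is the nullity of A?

1

Row reduce to echelon form.
R2 ← R2 − (1/3)·R1: [0, 6, 0]
R4 ← R4 − (2/3)·R1: [0, -9, 0]
R5 ← R5 + (5/3)·R1: [0, 6, 0]
R3 ← R3 − R2: [0, 0, 0]
R4 ← R4 + (3/2)·R2: [0, 0, 0]
R5 ← R5 − R2: [0, 0, 0]
2 nonzero rows, so rank(A) = 2.
A has 3 columns; by rank–nullity, nullity = 3 − 2 = 1.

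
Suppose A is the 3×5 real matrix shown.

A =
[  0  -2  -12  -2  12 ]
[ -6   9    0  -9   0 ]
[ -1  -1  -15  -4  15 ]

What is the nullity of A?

3

Row reduce to echelon form.
Swap R1 ↔ R2
R3 ← R3 − (1/6)·R1: [0, -5/2, -15, -5/2, 15]
R3 ← R3 − (5/4)·R2: [0, 0, 0, 0, 0]
2 nonzero rows, so rank(A) = 2.
A has 5 columns; by rank–nullity, nullity = 5 − 2 = 3.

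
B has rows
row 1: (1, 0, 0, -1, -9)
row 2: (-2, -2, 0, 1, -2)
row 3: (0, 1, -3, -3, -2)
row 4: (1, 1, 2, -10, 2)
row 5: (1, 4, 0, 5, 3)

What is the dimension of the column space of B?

Row reduce to echelon form.
R2 ← R2 + (2)·R1: [0, -2, 0, -1, -20]
R4 ← R4 − R1: [0, 1, 2, -9, 11]
R5 ← R5 − R1: [0, 4, 0, 6, 12]
R3 ← R3 + (1/2)·R2: [0, 0, -3, -7/2, -12]
R4 ← R4 + (1/2)·R2: [0, 0, 2, -19/2, 1]
R5 ← R5 + (2)·R2: [0, 0, 0, 4, -28]
R4 ← R4 + (2/3)·R3: [0, 0, 0, -71/6, -7]
R5 ← R5 + (24/71)·R4: [0, 0, 0, 0, -2156/71]
Echelon form has 5 nonzero rows, so rank(B) = 5.
The column space has dimension equal to the rank: 5.

5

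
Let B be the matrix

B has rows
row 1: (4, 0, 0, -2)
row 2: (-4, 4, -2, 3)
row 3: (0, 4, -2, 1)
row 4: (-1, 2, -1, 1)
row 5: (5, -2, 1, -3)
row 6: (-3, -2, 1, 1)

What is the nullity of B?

2

Row reduce to echelon form.
R2 ← R2 + R1: [0, 4, -2, 1]
R4 ← R4 + (1/4)·R1: [0, 2, -1, 1/2]
R5 ← R5 − (5/4)·R1: [0, -2, 1, -1/2]
R6 ← R6 + (3/4)·R1: [0, -2, 1, -1/2]
R3 ← R3 − R2: [0, 0, 0, 0]
R4 ← R4 − (1/2)·R2: [0, 0, 0, 0]
R5 ← R5 + (1/2)·R2: [0, 0, 0, 0]
R6 ← R6 + (1/2)·R2: [0, 0, 0, 0]
2 nonzero rows, so rank(B) = 2.
B has 4 columns; by rank–nullity, nullity = 4 − 2 = 2.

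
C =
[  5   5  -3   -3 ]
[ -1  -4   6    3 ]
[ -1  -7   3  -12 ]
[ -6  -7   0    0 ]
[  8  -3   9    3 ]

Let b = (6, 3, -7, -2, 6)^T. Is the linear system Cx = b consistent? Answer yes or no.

Row reduce the augmented matrix [C | b].
R2 ← R2 + (1/5)·R1: [0, -3, 27/5, 12/5, 21/5]
R3 ← R3 + (1/5)·R1: [0, -6, 12/5, -63/5, -29/5]
R4 ← R4 + (6/5)·R1: [0, -1, -18/5, -18/5, 26/5]
R5 ← R5 − (8/5)·R1: [0, -11, 69/5, 39/5, -18/5]
R3 ← R3 − (2)·R2: [0, 0, -42/5, -87/5, -71/5]
R4 ← R4 − (1/3)·R2: [0, 0, -27/5, -22/5, 19/5]
R5 ← R5 − (11/3)·R2: [0, 0, -6, -1, -19]
R4 ← R4 − (9/14)·R3: [0, 0, 0, 95/14, 181/14]
R5 ← R5 − (5/7)·R3: [0, 0, 0, 80/7, -62/7]
R5 ← R5 − (32/19)·R4: [0, 0, 0, 0, -582/19]
The echelon form has 5 nonzero rows; the last pivot sits in the augmented column, so rank(C) = 4 but rank([C|b]) = 5.
Since the ranks differ, the system is inconsistent.

no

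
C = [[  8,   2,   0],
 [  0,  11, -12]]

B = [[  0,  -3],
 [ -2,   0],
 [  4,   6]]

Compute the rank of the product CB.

First compute CB:
[[ -4, -24],
 [-70, -72]]
Now row reduce the product.
R2 ← R2 − (35/2)·R1: [0, 348]
2 nonzero rows, so rank(CB) = 2.

2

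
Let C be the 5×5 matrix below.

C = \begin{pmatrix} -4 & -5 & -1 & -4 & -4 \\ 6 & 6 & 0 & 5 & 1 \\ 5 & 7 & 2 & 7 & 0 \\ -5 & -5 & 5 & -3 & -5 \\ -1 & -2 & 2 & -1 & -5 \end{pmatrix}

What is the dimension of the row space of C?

4

Row reduce to echelon form.
R2 ← R2 + (3/2)·R1: [0, -3/2, -3/2, -1, -5]
R3 ← R3 + (5/4)·R1: [0, 3/4, 3/4, 2, -5]
R4 ← R4 − (5/4)·R1: [0, 5/4, 25/4, 2, 0]
R5 ← R5 − (1/4)·R1: [0, -3/4, 9/4, 0, -4]
R3 ← R3 + (1/2)·R2: [0, 0, 0, 3/2, -15/2]
R4 ← R4 + (5/6)·R2: [0, 0, 5, 7/6, -25/6]
R5 ← R5 − (1/2)·R2: [0, 0, 3, 1/2, -3/2]
Swap R3 ↔ R4
R5 ← R5 − (3/5)·R3: [0, 0, 0, -1/5, 1]
R5 ← R5 + (2/15)·R4: [0, 0, 0, 0, 0]
Echelon form has 4 nonzero rows, so rank(C) = 4.
The row space has dimension equal to the rank: 4.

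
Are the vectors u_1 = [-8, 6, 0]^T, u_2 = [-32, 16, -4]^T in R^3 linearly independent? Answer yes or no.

yes

Form the matrix with these vectors as rows and row reduce.
R2 ← R2 − (4)·R1: [0, -8, -4]
2 nonzero rows, so the 2 vectors span a space of dimension 2.
Since 2 = 2, the vectors are linearly independent.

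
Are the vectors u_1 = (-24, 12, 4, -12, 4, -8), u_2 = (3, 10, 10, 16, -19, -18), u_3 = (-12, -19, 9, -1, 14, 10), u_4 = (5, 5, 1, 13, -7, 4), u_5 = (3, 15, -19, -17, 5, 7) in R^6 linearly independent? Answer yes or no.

Form the matrix with these vectors as rows and row reduce.
R2 ← R2 + (1/8)·R1: [0, 23/2, 21/2, 29/2, -37/2, -19]
R3 ← R3 − (1/2)·R1: [0, -25, 7, 5, 12, 14]
R4 ← R4 + (5/24)·R1: [0, 15/2, 11/6, 21/2, -37/6, 7/3]
R5 ← R5 + (1/8)·R1: [0, 33/2, -37/2, -37/2, 11/2, 6]
R3 ← R3 + (50/23)·R2: [0, 0, 686/23, 840/23, -649/23, -628/23]
R4 ← R4 − (15/23)·R2: [0, 0, -346/69, 24/23, 407/69, 1016/69]
R5 ← R5 − (33/23)·R2: [0, 0, -772/23, -904/23, 737/23, 765/23]
R4 ← R4 + (173/1029)·R3: [0, 0, 0, 352/49, 396/343, 3476/343]
R5 ← R5 + (386/343)·R3: [0, 0, 0, 88/49, 99/343, 869/343]
R5 ← R5 − (1/4)·R4: [0, 0, 0, 0, 0, 0]
4 nonzero rows, so the 5 vectors span a space of dimension 4.
Since 4 < 5, the vectors are linearly dependent.

no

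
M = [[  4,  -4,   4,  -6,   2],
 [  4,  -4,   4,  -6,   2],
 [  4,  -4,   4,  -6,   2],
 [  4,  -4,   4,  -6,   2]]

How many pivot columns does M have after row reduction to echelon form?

Row reduce to echelon form.
R2 ← R2 − R1: [0, 0, 0, 0, 0]
R3 ← R3 − R1: [0, 0, 0, 0, 0]
R4 ← R4 − R1: [0, 0, 0, 0, 0]
Echelon form has 1 nonzero row, so rank(M) = 1.
Each nonzero row contributes one pivot column: 1 pivot columns.

1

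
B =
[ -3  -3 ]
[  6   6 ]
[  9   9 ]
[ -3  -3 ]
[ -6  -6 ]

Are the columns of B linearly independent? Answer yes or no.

no

Row reduce B to echelon form.
R2 ← R2 + (2)·R1: [0, 0]
R3 ← R3 + (3)·R1: [0, 0]
R4 ← R4 − R1: [0, 0]
R5 ← R5 − (2)·R1: [0, 0]
1 pivot among 2 columns.
Only 1 < 2 pivot columns, so the columns are linearly dependent.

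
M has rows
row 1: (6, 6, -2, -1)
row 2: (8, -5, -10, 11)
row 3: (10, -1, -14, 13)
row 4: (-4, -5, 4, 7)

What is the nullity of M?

0

Row reduce to echelon form.
R2 ← R2 − (4/3)·R1: [0, -13, -22/3, 37/3]
R3 ← R3 − (5/3)·R1: [0, -11, -32/3, 44/3]
R4 ← R4 + (2/3)·R1: [0, -1, 8/3, 19/3]
R3 ← R3 − (11/13)·R2: [0, 0, -58/13, 55/13]
R4 ← R4 − (1/13)·R2: [0, 0, 42/13, 70/13]
R4 ← R4 + (21/29)·R3: [0, 0, 0, 245/29]
4 nonzero rows, so rank(M) = 4.
M has 4 columns; by rank–nullity, nullity = 4 − 4 = 0.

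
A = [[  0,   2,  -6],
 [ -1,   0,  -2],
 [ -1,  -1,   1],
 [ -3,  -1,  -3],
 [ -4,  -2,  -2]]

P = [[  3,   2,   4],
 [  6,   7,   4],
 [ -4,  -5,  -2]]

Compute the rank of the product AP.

2

First compute AP:
[[ 36,  44,  20],
 [  5,   8,   0],
 [-13, -14, -10],
 [ -3,   2, -10],
 [-16, -12, -20]]
Now row reduce the product.
R2 ← R2 − (5/36)·R1: [0, 17/9, -25/9]
R3 ← R3 + (13/36)·R1: [0, 17/9, -25/9]
R4 ← R4 + (1/12)·R1: [0, 17/3, -25/3]
R5 ← R5 + (4/9)·R1: [0, 68/9, -100/9]
R3 ← R3 − R2: [0, 0, 0]
R4 ← R4 − (3)·R2: [0, 0, 0]
R5 ← R5 − (4)·R2: [0, 0, 0]
2 nonzero rows, so rank(AP) = 2.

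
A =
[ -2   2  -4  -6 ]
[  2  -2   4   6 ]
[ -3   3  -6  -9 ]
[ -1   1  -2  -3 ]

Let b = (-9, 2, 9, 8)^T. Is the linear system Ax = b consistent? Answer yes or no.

Row reduce the augmented matrix [A | b].
R2 ← R2 + R1: [0, 0, 0, 0, -7]
R3 ← R3 − (3/2)·R1: [0, 0, 0, 0, 45/2]
R4 ← R4 − (1/2)·R1: [0, 0, 0, 0, 25/2]
R3 ← R3 + (45/14)·R2: [0, 0, 0, 0, 0]
R4 ← R4 + (25/14)·R2: [0, 0, 0, 0, 0]
The echelon form has 2 nonzero rows; the last pivot sits in the augmented column, so rank(A) = 1 but rank([A|b]) = 2.
Since the ranks differ, the system is inconsistent.

no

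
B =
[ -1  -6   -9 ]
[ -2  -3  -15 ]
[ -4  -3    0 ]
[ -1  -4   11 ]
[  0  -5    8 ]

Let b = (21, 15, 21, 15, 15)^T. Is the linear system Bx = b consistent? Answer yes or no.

Row reduce the augmented matrix [B | b].
R2 ← R2 − (2)·R1: [0, 9, 3, -27]
R3 ← R3 − (4)·R1: [0, 21, 36, -63]
R4 ← R4 − R1: [0, 2, 20, -6]
R3 ← R3 − (7/3)·R2: [0, 0, 29, 0]
R4 ← R4 − (2/9)·R2: [0, 0, 58/3, 0]
R5 ← R5 + (5/9)·R2: [0, 0, 29/3, 0]
R4 ← R4 − (2/3)·R3: [0, 0, 0, 0]
R5 ← R5 − (1/3)·R3: [0, 0, 0, 0]
The echelon form has 3 nonzero rows, and every pivot lies in the first 3 columns, so rank(B) = rank([B|b]) = 3.
The system is consistent.

yes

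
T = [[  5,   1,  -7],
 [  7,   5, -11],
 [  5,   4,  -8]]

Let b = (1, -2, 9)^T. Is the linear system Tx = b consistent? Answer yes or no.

Row reduce the augmented matrix [T | b].
R2 ← R2 − (7/5)·R1: [0, 18/5, -6/5, -17/5]
R3 ← R3 − R1: [0, 3, -1, 8]
R3 ← R3 − (5/6)·R2: [0, 0, 0, 65/6]
The echelon form has 3 nonzero rows; the last pivot sits in the augmented column, so rank(T) = 2 but rank([T|b]) = 3.
Since the ranks differ, the system is inconsistent.

no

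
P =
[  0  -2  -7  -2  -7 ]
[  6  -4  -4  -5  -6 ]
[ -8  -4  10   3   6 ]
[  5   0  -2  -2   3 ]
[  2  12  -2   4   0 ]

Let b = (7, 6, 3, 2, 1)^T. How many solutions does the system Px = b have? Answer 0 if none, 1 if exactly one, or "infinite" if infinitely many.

0

Row reduce the augmented matrix [P | b].
Swap R1 ↔ R2
R3 ← R3 + (4/3)·R1: [0, -28/3, 14/3, -11/3, -2, 11]
R4 ← R4 − (5/6)·R1: [0, 10/3, 4/3, 13/6, 8, -3]
R5 ← R5 − (1/3)·R1: [0, 40/3, -2/3, 17/3, 2, -1]
R3 ← R3 − (14/3)·R2: [0, 0, 112/3, 17/3, 92/3, -65/3]
R4 ← R4 + (5/3)·R2: [0, 0, -31/3, -7/6, -11/3, 26/3]
R5 ← R5 + (20/3)·R2: [0, 0, -142/3, -23/3, -134/3, 137/3]
R4 ← R4 + (31/112)·R3: [0, 0, 0, 45/112, 135/28, 299/112]
R5 ← R5 + (71/56)·R3: [0, 0, 0, -27/56, -81/14, 1019/56]
R5 ← R5 + (6/5)·R4: [0, 0, 0, 0, 0, 107/5]
The echelon form has 5 nonzero rows; the last pivot sits in the augmented column, so rank(P) = 4 but rank([P|b]) = 5.
Since the ranks differ, the system is inconsistent.
It has no solutions.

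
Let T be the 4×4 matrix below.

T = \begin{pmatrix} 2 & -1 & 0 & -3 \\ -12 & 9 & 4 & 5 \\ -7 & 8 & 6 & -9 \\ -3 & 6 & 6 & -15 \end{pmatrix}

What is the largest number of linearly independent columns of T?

Row reduce to echelon form.
R2 ← R2 + (6)·R1: [0, 3, 4, -13]
R3 ← R3 + (7/2)·R1: [0, 9/2, 6, -39/2]
R4 ← R4 + (3/2)·R1: [0, 9/2, 6, -39/2]
R3 ← R3 − (3/2)·R2: [0, 0, 0, 0]
R4 ← R4 − (3/2)·R2: [0, 0, 0, 0]
Echelon form has 2 nonzero rows, so rank(T) = 2.
The rank gives the maximum number of linearly independent columns: 2.

2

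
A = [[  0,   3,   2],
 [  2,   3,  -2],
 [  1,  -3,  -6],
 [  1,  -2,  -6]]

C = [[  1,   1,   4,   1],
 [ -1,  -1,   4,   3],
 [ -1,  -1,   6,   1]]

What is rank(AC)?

3

First compute AC:
[[ -5,  -5,  24,  11],
 [  1,   1,   8,   9],
 [ 10,  10, -44, -14],
 [  9,   9, -40, -11]]
Now row reduce the product.
R2 ← R2 + (1/5)·R1: [0, 0, 64/5, 56/5]
R3 ← R3 + (2)·R1: [0, 0, 4, 8]
R4 ← R4 + (9/5)·R1: [0, 0, 16/5, 44/5]
R3 ← R3 − (5/16)·R2: [0, 0, 0, 9/2]
R4 ← R4 − (1/4)·R2: [0, 0, 0, 6]
R4 ← R4 − (4/3)·R3: [0, 0, 0, 0]
3 nonzero rows, so rank(AC) = 3.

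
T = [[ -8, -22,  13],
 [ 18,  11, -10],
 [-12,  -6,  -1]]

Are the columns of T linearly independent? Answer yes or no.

Row reduce T to echelon form.
R2 ← R2 + (9/4)·R1: [0, -77/2, 77/4]
R3 ← R3 − (3/2)·R1: [0, 27, -41/2]
R3 ← R3 + (54/77)·R2: [0, 0, -7]
3 pivots among 3 columns.
Every column is a pivot column, so the columns are linearly independent.

yes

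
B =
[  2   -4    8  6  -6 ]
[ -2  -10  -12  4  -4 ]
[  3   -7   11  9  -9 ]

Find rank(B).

3

Row reduce to echelon form.
R2 ← R2 + R1: [0, -14, -4, 10, -10]
R3 ← R3 − (3/2)·R1: [0, -1, -1, 0, 0]
R3 ← R3 − (1/14)·R2: [0, 0, -5/7, -5/7, 5/7]
Echelon form has 3 nonzero rows, so rank(B) = 3.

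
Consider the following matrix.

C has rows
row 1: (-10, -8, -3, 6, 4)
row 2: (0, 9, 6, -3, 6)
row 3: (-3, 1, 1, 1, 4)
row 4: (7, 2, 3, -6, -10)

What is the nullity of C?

Row reduce to echelon form.
R3 ← R3 − (3/10)·R1: [0, 17/5, 19/10, -4/5, 14/5]
R4 ← R4 + (7/10)·R1: [0, -18/5, 9/10, -9/5, -36/5]
R3 ← R3 − (17/45)·R2: [0, 0, -11/30, 1/3, 8/15]
R4 ← R4 + (2/5)·R2: [0, 0, 33/10, -3, -24/5]
R4 ← R4 + (9)·R3: [0, 0, 0, 0, 0]
3 nonzero rows, so rank(C) = 3.
C has 5 columns; by rank–nullity, nullity = 5 − 3 = 2.

2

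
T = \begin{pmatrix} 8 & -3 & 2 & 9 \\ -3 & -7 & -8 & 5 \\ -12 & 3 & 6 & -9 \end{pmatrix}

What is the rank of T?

Row reduce to echelon form.
R2 ← R2 + (3/8)·R1: [0, -65/8, -29/4, 67/8]
R3 ← R3 + (3/2)·R1: [0, -3/2, 9, 9/2]
R3 ← R3 − (12/65)·R2: [0, 0, 672/65, 192/65]
Echelon form has 3 nonzero rows, so rank(T) = 3.

3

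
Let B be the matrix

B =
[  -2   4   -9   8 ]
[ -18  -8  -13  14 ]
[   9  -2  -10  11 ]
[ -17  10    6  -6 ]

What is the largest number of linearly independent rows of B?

4

Row reduce to echelon form.
R2 ← R2 − (9)·R1: [0, -44, 68, -58]
R3 ← R3 + (9/2)·R1: [0, 16, -101/2, 47]
R4 ← R4 − (17/2)·R1: [0, -24, 165/2, -74]
R3 ← R3 + (4/11)·R2: [0, 0, -567/22, 285/11]
R4 ← R4 − (6/11)·R2: [0, 0, 999/22, -466/11]
R4 ← R4 + (37/21)·R3: [0, 0, 0, 23/7]
Echelon form has 4 nonzero rows, so rank(B) = 4.
The rank gives the maximum number of linearly independent rows: 4.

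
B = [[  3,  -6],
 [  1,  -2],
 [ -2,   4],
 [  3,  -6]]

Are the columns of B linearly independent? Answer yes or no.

Row reduce B to echelon form.
R2 ← R2 − (1/3)·R1: [0, 0]
R3 ← R3 + (2/3)·R1: [0, 0]
R4 ← R4 − R1: [0, 0]
1 pivot among 2 columns.
Only 1 < 2 pivot columns, so the columns are linearly dependent.

no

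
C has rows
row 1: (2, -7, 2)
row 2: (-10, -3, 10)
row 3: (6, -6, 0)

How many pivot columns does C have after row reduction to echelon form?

Row reduce to echelon form.
R2 ← R2 + (5)·R1: [0, -38, 20]
R3 ← R3 − (3)·R1: [0, 15, -6]
R3 ← R3 + (15/38)·R2: [0, 0, 36/19]
Echelon form has 3 nonzero rows, so rank(C) = 3.
Each nonzero row contributes one pivot column: 3 pivot columns.

3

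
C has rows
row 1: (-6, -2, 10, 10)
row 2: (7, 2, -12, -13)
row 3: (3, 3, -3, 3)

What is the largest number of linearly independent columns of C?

Row reduce to echelon form.
R2 ← R2 + (7/6)·R1: [0, -1/3, -1/3, -4/3]
R3 ← R3 + (1/2)·R1: [0, 2, 2, 8]
R3 ← R3 + (6)·R2: [0, 0, 0, 0]
Echelon form has 2 nonzero rows, so rank(C) = 2.
The rank gives the maximum number of linearly independent columns: 2.

2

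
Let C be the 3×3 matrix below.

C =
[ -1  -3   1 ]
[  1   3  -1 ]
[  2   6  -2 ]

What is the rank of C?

Row reduce to echelon form.
R2 ← R2 + R1: [0, 0, 0]
R3 ← R3 + (2)·R1: [0, 0, 0]
Echelon form has 1 nonzero row, so rank(C) = 1.

1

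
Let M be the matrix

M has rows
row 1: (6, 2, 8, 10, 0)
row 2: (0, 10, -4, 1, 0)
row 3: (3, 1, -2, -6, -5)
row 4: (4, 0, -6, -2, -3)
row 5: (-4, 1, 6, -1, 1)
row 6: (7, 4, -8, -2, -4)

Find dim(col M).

5

Row reduce to echelon form.
R3 ← R3 − (1/2)·R1: [0, 0, -6, -11, -5]
R4 ← R4 − (2/3)·R1: [0, -4/3, -34/3, -26/3, -3]
R5 ← R5 + (2/3)·R1: [0, 7/3, 34/3, 17/3, 1]
R6 ← R6 − (7/6)·R1: [0, 5/3, -52/3, -41/3, -4]
R4 ← R4 + (2/15)·R2: [0, 0, -178/15, -128/15, -3]
R5 ← R5 − (7/30)·R2: [0, 0, 184/15, 163/30, 1]
R6 ← R6 − (1/6)·R2: [0, 0, -50/3, -83/6, -4]
R4 ← R4 − (89/45)·R3: [0, 0, 0, 119/9, 62/9]
R5 ← R5 + (92/45)·R3: [0, 0, 0, -307/18, -83/9]
R6 ← R6 − (25/9)·R3: [0, 0, 0, 301/18, 89/9]
R5 ← R5 + (307/238)·R4: [0, 0, 0, 0, -40/119]
R6 ← R6 − (43/34)·R4: [0, 0, 0, 0, 20/17]
R6 ← R6 + (7/2)·R5: [0, 0, 0, 0, 0]
Echelon form has 5 nonzero rows, so rank(M) = 5.
The column space has dimension equal to the rank: 5.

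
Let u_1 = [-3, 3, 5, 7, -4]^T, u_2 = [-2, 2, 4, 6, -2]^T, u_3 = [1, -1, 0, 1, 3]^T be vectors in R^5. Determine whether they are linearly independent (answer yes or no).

Form the matrix with these vectors as rows and row reduce.
R2 ← R2 − (2/3)·R1: [0, 0, 2/3, 4/3, 2/3]
R3 ← R3 + (1/3)·R1: [0, 0, 5/3, 10/3, 5/3]
R3 ← R3 − (5/2)·R2: [0, 0, 0, 0, 0]
2 nonzero rows, so the 3 vectors span a space of dimension 2.
Since 2 < 3, the vectors are linearly dependent.

no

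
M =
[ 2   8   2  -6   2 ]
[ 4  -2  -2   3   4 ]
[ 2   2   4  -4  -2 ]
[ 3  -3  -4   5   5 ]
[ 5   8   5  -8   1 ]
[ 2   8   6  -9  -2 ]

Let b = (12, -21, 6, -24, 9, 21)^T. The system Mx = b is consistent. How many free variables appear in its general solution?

2

Row reduce the augmented matrix [M | b].
R2 ← R2 − (2)·R1: [0, -18, -6, 15, 0, -45]
R3 ← R3 − R1: [0, -6, 2, 2, -4, -6]
R4 ← R4 − (3/2)·R1: [0, -15, -7, 14, 2, -42]
R5 ← R5 − (5/2)·R1: [0, -12, 0, 7, -4, -21]
R6 ← R6 − R1: [0, 0, 4, -3, -4, 9]
R3 ← R3 − (1/3)·R2: [0, 0, 4, -3, -4, 9]
R4 ← R4 − (5/6)·R2: [0, 0, -2, 3/2, 2, -9/2]
R5 ← R5 − (2/3)·R2: [0, 0, 4, -3, -4, 9]
R4 ← R4 + (1/2)·R3: [0, 0, 0, 0, 0, 0]
R5 ← R5 − R3: [0, 0, 0, 0, 0, 0]
R6 ← R6 − R3: [0, 0, 0, 0, 0, 0]
The echelon form has 3 nonzero rows, and every pivot lies in the first 5 columns, so rank(M) = rank([M|b]) = 3.
The system is consistent.
Free variables = (unknowns) − (rank) = 5 − 3 = 2.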